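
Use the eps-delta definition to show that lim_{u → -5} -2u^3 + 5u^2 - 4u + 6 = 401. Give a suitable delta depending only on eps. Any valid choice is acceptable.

Let eps > 0 be given. We want delta > 0 such that 0 < |u + 5| < delta implies |(-2u^3 + 5u^2 - 4u + 6) − 401| < eps.
(-2u^3 + 5u^2 - 4u + 6) − 401 = -2u^3 + 5u^2 - 4u - 395 = (u + 5)(-2u^2 + 15u - 79).
So |(-2u^3 + 5u^2 - 4u + 6) − 401| = |u + 5|·|-2u^2 + 15u - 79|.
Require delta ≤ 1. Then |u + 5| < 1 gives |u| < 6, and by the triangle inequality |-2u^2 + 15u - 79| ≤ 2·6^2 + 15·6 + 79 = 241.
Hence |(-2u^3 + 5u^2 - 4u + 6) − 401| ≤ 241|u + 5| < eps provided |u + 5| < eps/241.
Take delta = min(1, eps/241). Then 0 < |u + 5| < delta gives both |u + 5| < 1 and |u + 5| < eps/241, so |(-2u^3 + 5u^2 - 4u + 6) − 401| < eps.

delta = min(1, eps/241)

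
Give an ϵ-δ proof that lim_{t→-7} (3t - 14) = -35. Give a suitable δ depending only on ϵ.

δ = ϵ/3

Suppose ϵ > 0. We need δ > 0 so that 0 < |t + 7| < δ implies |(3t - 14) + 35| < ϵ.
Since (3t - 14) + 35 = 3(t + 7), we have |(3t - 14) + 35| = 3|t + 7|.
Thus it suffices that |t + 7| < ϵ/3.
Choosing δ = ϵ/3 gives |(3t - 14) + 35| = 3|t + 7| < ϵ whenever |t + 7| < δ.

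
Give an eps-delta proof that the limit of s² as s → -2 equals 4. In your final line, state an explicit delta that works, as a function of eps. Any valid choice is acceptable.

Let eps > 0 be given. We seek delta > 0 with 0 < |s + 2| < delta ⇒ |s² − 4| < eps.
Factor: s² − 4 = (s + 2)(s - 2), so |s² − 4| = |s + 2|·|s - 2|.
Restrict delta ≤ 1. Then |s + 2| < 1 gives |s| < 3, so by the triangle inequality |s - 2| ≤ 3 + 2 = 5.
Hence |s² − 4| ≤ 5|s + 2|, which is < eps once |s + 2| < eps/5.
Take delta = min(1, eps/5). If 0 < |s + 2| < delta then both bounds hold and |s² − 4| ≤ 5|s + 2| < 5·(eps/5) = eps.

delta = min(1, eps/5)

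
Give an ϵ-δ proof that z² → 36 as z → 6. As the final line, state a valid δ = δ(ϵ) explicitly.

Let ϵ > 0. We seek δ > 0 with 0 < |z − 6| < δ ⇒ |z² − 36| < ϵ.
Factor: z² − 36 = (z − 6)(z + 6), so |z² − 36| = |z − 6|·|z + 6|.
Impose δ ≤ 2 so that |z| < 8; then |z + 6| ≤ 14.
Hence |z² − 36| ≤ 14|z − 6|, which is < ϵ once |z − 6| < ϵ/14.
Take δ = min(2, ϵ/14). If 0 < |z − 6| < δ then both bounds hold and |z² − 36| ≤ 14|z − 6| < 14·(ϵ/14) = ϵ.

δ = min(2, ϵ/14)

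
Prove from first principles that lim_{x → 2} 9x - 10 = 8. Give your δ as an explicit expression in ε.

Let ε > 0. We need δ > 0 so that 0 < |x − 2| < δ implies |(9x - 10) − 8| < ε.
Since (9x - 10) − 8 = 9(x − 2), we have |(9x - 10) − 8| = 9|x − 2|.
So 9|x − 2| < ε exactly when |x − 2| < ε/9.
Choosing δ = ε/9 gives |(9x - 10) − 8| = 9|x − 2| < ε whenever |x − 2| < δ.

δ = ε/9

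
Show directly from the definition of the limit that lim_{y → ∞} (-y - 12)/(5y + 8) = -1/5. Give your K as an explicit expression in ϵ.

Fix ϵ > 0. We seek K > 0 such that y > K implies |(-y - 12)/(5y + 8) + 1/5| < ϵ.
(-y - 12)/(5y + 8) + 1/5 = (5(-y - 12) − (-1)(5y + 8)) / (5(5y + 8)) = -52/(5(5y + 8)).
For y > 0 we have 5y + 8 > 5y, so |(-y - 12)/(5y + 8) + 1/5| = 52/(5(5y + 8)) < 52/(5·5y) = (52/25)/y.
Thus |(-y - 12)/(5y + 8) + 1/5| < ϵ whenever y > (52/25)/ϵ.
Take K = (52/25)/ϵ. If y > K then |(-y - 12)/(5y + 8) + 1/5| < (52/25)/y < ϵ.

K = (52/25)/ϵ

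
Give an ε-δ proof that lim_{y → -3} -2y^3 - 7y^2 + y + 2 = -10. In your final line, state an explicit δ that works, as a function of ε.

δ = min(1, ε/40)

Let ε > 0 be given. We want δ > 0 such that 0 < |y + 3| < δ implies |(-2y^3 - 7y^2 + y + 2) + 10| < ε.
(-2y^3 - 7y^2 + y + 2) + 10 = -2y^3 - 7y^2 + y + 12 = (y + 3)(-2y^2 - y + 4).
So |(-2y^3 - 7y^2 + y + 2) + 10| = |y + 3|·|-2y^2 - y + 4|.
Require δ ≤ 1. Then |y + 3| < 1 gives |y| < 4, and by the triangle inequality |-2y^2 - y + 4| ≤ 2·4^2 + 4 + 4 = 40.
Hence |(-2y^3 - 7y^2 + y + 2) + 10| ≤ 40|y + 3| < ε provided |y + 3| < ε/40.
Choosing δ = min(1, ε/40) ensures both conditions, hence |(-2y^3 - 7y^2 + y + 2) + 10| < ε.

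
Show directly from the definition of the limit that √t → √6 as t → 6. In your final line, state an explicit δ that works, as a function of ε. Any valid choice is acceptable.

Suppose ε > 0. We want δ > 0 such that 0 < |t − 6| < δ implies |√t − √6| < ε.
Multiplying by the conjugate, |√t − √6| = |t − 6|/(√t + √6).
Restrict δ ≤ 6 so that |t − 6| < 6 forces t > 0, and then √t + √6 > √6.
Hence |√t − √6| < |t − 6|/√6, which is < ε once |t − 6| < √6·ε.
Take δ = min(6, √6·ε). If 0 < |t − 6| < δ then t > 0 and |√t − √6| < |t − 6|/√6 < ε.

δ = min(6, √6·ε)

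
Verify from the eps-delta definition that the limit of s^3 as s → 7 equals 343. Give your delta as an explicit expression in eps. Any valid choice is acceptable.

delta = min(1, eps/169)

Fix eps > 0. We seek delta > 0 with 0 < |s − 7| < delta ⇒ |s^3 − 343| < eps.
Factor: s^3 − 343 = (s − 7)(s^2 + 7s + 49), so |s^3 − 343| = |s − 7|·|s^2 + 7s + 49|.
Impose delta ≤ 1 so that |s| < 8; then |s^2 + 7s + 49| ≤ 169.
Hence |s^3 − 343| ≤ 169|s − 7|, which is < eps once |s − 7| < eps/169.
Take delta = min(1, eps/169). If 0 < |s − 7| < delta then both bounds hold and |s^3 − 343| ≤ 169|s − 7| < 169·(eps/169) = eps.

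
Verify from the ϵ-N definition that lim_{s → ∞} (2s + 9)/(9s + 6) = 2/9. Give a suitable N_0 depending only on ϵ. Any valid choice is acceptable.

Let ϵ > 0. We seek N_0 > 0 such that s > N_0 implies |(2s + 9)/(9s + 6) − (2/9)| < ϵ.
(2s + 9)/(9s + 6) − (2/9) = (9(2s + 9) − 2(9s + 6)) / (9(9s + 6)) = 69/(9(9s + 6)).
For s > 0 we have 9s + 6 > 9s, so |(2s + 9)/(9s + 6) − (2/9)| = 69/(9(9s + 6)) < 69/(9·9s) = (23/27)/s.
Thus |(2s + 9)/(9s + 6) − (2/9)| < ϵ whenever s > (23/27)/ϵ.
Take N_0 = (23/27)/ϵ. If s > N_0 then |(2s + 9)/(9s + 6) − (2/9)| < (23/27)/s < ϵ.

N_0 = (23/27)/ϵ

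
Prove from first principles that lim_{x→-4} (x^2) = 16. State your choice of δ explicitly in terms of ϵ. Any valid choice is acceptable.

δ = min(1, ϵ/9)

Suppose ϵ > 0. We seek δ > 0 with 0 < |x + 4| < δ ⇒ |x^2 − 16| < ϵ.
Factor: x^2 − 16 = (x + 4)(x - 4), so |x^2 − 16| = |x + 4|·|x - 4|.
Impose δ ≤ 1 so that |x| < 5; then |x - 4| ≤ 9.
Hence |x^2 − 16| ≤ 9|x + 4|, which is < ϵ once |x + 4| < ϵ/9.
Take δ = min(1, ϵ/9). If 0 < |x + 4| < δ then both bounds hold and |x^2 − 16| ≤ 9|x + 4| < 9·(ϵ/9) = ϵ.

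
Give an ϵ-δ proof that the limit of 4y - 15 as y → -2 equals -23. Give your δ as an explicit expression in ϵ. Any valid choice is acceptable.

δ = ϵ/4

Let ϵ > 0 be given. We need δ > 0 so that 0 < |y + 2| < δ implies |(4y - 15) + 23| < ϵ.
|(4y - 15) + 23| = |4y + 8| = 4|y + 2|.
So 4|y + 2| < ϵ exactly when |y + 2| < ϵ/4.
Choosing δ = ϵ/4 gives |(4y - 15) + 23| = 4|y + 2| < ϵ whenever |y + 2| < δ.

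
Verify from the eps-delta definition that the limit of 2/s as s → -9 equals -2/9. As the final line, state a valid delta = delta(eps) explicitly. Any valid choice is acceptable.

Fix eps > 0. We seek delta > 0 such that 0 < |s + 9| < delta implies |2/s + 2/9| < eps.
|2/s + 2/9| = 2·|-9 − s|/(9·|s|) = 2|s + 9|/(9|s|).
Require delta ≤ 9/2 so that |s| > 9 − 9/2 = 9/2, hence 9|s| > 81/2.
Then |2/s + 2/9| < 2|s + 9|/(81/2), which is < eps when |s + 9| < (81/4)eps.
Take delta = min(9/2, (81/4)eps). Then 0 < |s + 9| < delta gives both |s + 9| < 9/2 and |s + 9| < (81/4)eps, so |2/s + 2/9| < eps.

delta = min(9/2, (81/4)eps)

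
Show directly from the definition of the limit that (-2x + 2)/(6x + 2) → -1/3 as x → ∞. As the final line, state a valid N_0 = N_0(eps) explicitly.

N_0 = (4/9)/eps

Suppose eps > 0. We seek N_0 > 0 such that x > N_0 implies |(-2x + 2)/(6x + 2) + 1/3| < eps.
(-2x + 2)/(6x + 2) + 1/3 = (6(-2x + 2) − (-2)(6x + 2)) / (6(6x + 2)) = 16/(6(6x + 2)).
For x > 0 we have 6x + 2 > 6x, so |(-2x + 2)/(6x + 2) + 1/3| = 16/(6(6x + 2)) < 16/(6·6x) = (4/9)/x.
Thus |(-2x + 2)/(6x + 2) + 1/3| < eps whenever x > (4/9)/eps.
Take N_0 = (4/9)/eps. If x > N_0 then |(-2x + 2)/(6x + 2) + 1/3| < (4/9)/x < eps.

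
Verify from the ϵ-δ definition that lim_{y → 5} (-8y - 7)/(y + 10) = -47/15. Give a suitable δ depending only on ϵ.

δ = min(15/2, (225/146)ϵ)

Fix ϵ > 0. We want δ > 0 with 0 < |y − 5| < δ ⇒ |(-8y - 7)/(y + 10) + 47/15| < ϵ.
Combining over a common denominator, (-8y - 7)/(y + 10) + 47/15 = [(-8y - 7)·15 − (-47)·(y + 10)] / [15·(y + 10)] = -73(y − 5) / (15(y + 10)).
So |(-8y - 7)/(y + 10) + 47/15| = 73|y − 5| / (15·|y + 10|).
Require δ ≤ 15/2, so |y + 10| ≥ |15| − |y − 5| > 15 − 15/2 = 15/2.
Hence |(-8y - 7)/(y + 10) + 47/15| < 73|y − 5|/(15·(15/2)) = (146/225)|y − 5|, which is < ϵ once |y − 5| < (225/146)ϵ.
Take δ = min(15/2, (225/146)ϵ). Then 0 < |y − 5| < δ forces both bounds, so |(-8y - 7)/(y + 10) + 47/15| < ϵ.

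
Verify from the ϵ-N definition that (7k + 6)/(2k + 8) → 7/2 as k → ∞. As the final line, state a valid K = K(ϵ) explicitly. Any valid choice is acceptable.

K = 11/ϵ

Suppose ϵ > 0. For k ≥ 1, |(7k + 6)/(2k + 8) − (7/2)| = |-44|/(2(2k + 8)) = 44/(2(2k + 8)).
Since 2k + 8 ≥ 2k for k ≥ 1, this is ≤ 44/(2·2k) = 11/k.
So |(7k + 6)/(2k + 8) − (7/2)| < ϵ whenever k > 11/ϵ.
Take K = 11/ϵ. If k > K then |(7k + 6)/(2k + 8) − (7/2)| ≤ 11/k < ϵ.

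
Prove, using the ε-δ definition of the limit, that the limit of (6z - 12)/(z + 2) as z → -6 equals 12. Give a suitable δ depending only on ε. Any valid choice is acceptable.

δ = min(2, (1/3)ε)

Let ε > 0. We want δ > 0 with 0 < |z + 6| < δ ⇒ |(6z - 12)/(z + 2) − 12| < ε.
Combining over a common denominator, (6z - 12)/(z + 2) − 12 = [(6z - 12)·(-4) − (-48)·(z + 2)] / [(-4)·(z + 2)] = 24(z + 6) / ((-4)(z + 2)).
So |(6z - 12)/(z + 2) − 12| = 24|z + 6| / (4·|z + 2|).
Require δ ≤ 2, so |z + 2| ≥ |-4| − |z + 6| > 4 − 2 = 2.
Hence |(6z - 12)/(z + 2) − 12| < 24|z + 6|/(4·2) = 3|z + 6|, which is < ε once |z + 6| < (1/3)ε.
Take δ = min(2, (1/3)ε). Then 0 < |z + 6| < δ forces both bounds, so |(6z - 12)/(z + 2) − 12| < ε.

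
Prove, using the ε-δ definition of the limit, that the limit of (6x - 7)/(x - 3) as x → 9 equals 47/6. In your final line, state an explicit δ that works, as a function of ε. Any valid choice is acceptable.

Let ε > 0. We want δ > 0 with 0 < |x − 9| < δ ⇒ |(6x - 7)/(x - 3) − (47/6)| < ε.
Combining over a common denominator, (6x - 7)/(x - 3) − (47/6) = [(6x - 7)·6 − 47·(x - 3)] / [6·(x - 3)] = -11(x − 9) / (6(x - 3)).
So |(6x - 7)/(x - 3) − (47/6)| = 11|x − 9| / (6·|x − 3|).
Require δ ≤ 3, so |x − 3| ≥ |6| − |x − 9| > 6 − 3 = 3.
Hence |(6x - 7)/(x - 3) − (47/6)| < 11|x − 9|/(6·3) = (11/18)|x − 9|, which is < ε once |x − 9| < (18/11)ε.
Take δ = min(3, (18/11)ε). Then 0 < |x − 9| < δ forces both bounds, so |(6x - 7)/(x - 3) − (47/6)| < ε.

δ = min(3, (18/11)ε)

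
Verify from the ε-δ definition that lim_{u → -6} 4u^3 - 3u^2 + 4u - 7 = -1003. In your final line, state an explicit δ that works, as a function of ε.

Let ε > 0. We want δ > 0 such that 0 < |u + 6| < δ implies |(4u^3 - 3u^2 + 4u - 7) + 1003| < ε.
(4u^3 - 3u^2 + 4u - 7) + 1003 = 4u^3 - 3u^2 + 4u + 996 = (u + 6)(4u^2 - 27u + 166).
So |(4u^3 - 3u^2 + 4u - 7) + 1003| = |u + 6|·|4u^2 - 27u + 166|.
Assume first that |u + 6| < 2, so |u| < 8. Then |4u^2 - 27u + 166| ≤ 4·8^2 + 27·8 + 166 = 638.
Hence |(4u^3 - 3u^2 + 4u - 7) + 1003| ≤ 638|u + 6| < ε provided |u + 6| < ε/638.
Take δ = min(2, ε/638). Then 0 < |u + 6| < δ gives both |u + 6| < 2 and |u + 6| < ε/638, so |(4u^3 - 3u^2 + 4u - 7) + 1003| < ε.

δ = min(2, ε/638)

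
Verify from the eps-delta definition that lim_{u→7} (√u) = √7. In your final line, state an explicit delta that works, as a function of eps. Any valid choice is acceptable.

Let eps > 0. We want delta > 0 such that 0 < |u − 7| < delta implies |√u − √7| < eps.
Rationalise: √u − √7 = (u − 7)/(√u + √7), so |√u − √7| = |u − 7|/(√u + √7).
Restrict delta ≤ 7 so that |u − 7| < 7 forces u > 0, and then √u + √7 > √7.
Hence |√u − √7| < |u − 7|/√7, which is < eps once |u − 7| < √7·eps.
Take delta = min(7, √7·eps). If 0 < |u − 7| < delta then u > 0 and |√u − √7| < |u − 7|/√7 < eps.

delta = min(7, √7·eps)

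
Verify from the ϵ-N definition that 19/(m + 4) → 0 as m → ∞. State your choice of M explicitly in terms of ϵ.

M = 19/ϵ

Let ϵ > 0. For m ≥ 1, |19/(m + 4) − 0| = 19/(m + 4) ≤ 19/m.
We need 19/m < ϵ, i.e. m > 19/ϵ.
Take M = 19/ϵ. If m > M then |19/(m + 4)| ≤ 19/m < ϵ.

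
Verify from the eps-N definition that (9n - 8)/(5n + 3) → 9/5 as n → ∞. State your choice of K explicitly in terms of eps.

K = (67/25)/eps

Let eps > 0 be given. For n ≥ 1, |(9n - 8)/(5n + 3) − (9/5)| = |-67|/(5(5n + 3)) = 67/(5(5n + 3)).
Since 5n + 3 ≥ 5n for n ≥ 1, this is ≤ 67/(5·5n) = (67/25)/n.
So |(9n - 8)/(5n + 3) − (9/5)| < eps whenever n > (67/25)/eps.
Take K = (67/25)/eps. If n > K then |(9n - 8)/(5n + 3) − (9/5)| ≤ (67/25)/n < eps.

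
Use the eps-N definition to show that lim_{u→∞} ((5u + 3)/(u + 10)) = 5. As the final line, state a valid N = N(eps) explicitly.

N = 47/eps

Fix eps > 0. We seek N > 0 such that u > N implies |(5u + 3)/(u + 10) − 5| < eps.
(5u + 3)/(u + 10) − 5 = ((5u + 3) − 5(u + 10)) / ((u + 10)) = -47/((u + 10)).
For u > 0 we have u + 10 > u, so |(5u + 3)/(u + 10) − 5| = 47/((u + 10)) < 47/(u) = 47/u.
Thus |(5u + 3)/(u + 10) − 5| < eps whenever u > 47/eps.
Take N = 47/eps. If u > N then |(5u + 3)/(u + 10) − 5| < 47/u < eps.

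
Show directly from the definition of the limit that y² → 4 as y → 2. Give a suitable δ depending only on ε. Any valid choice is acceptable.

Let ε > 0. We seek δ > 0 with 0 < |y − 2| < δ ⇒ |y² − 4| < ε.
Factor: y² − 4 = (y − 2)(y + 2), so |y² − 4| = |y − 2|·|y + 2|.
Restrict δ ≤ 1. Then |y − 2| < 1 gives |y| < 3, so by the triangle inequality |y + 2| ≤ 3 + 2 = 5.
Hence |y² − 4| ≤ 5|y − 2|, which is < ε once |y − 2| < ε/5.
Take δ = min(1, ε/5). If 0 < |y − 2| < δ then both bounds hold and |y² − 4| ≤ 5|y − 2| < 5·(ε/5) = ε.

δ = min(1, ε/5)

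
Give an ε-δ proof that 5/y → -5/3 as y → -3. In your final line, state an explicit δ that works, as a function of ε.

δ = min(3/2, (9/10)ε)

Fix ε > 0. We seek δ > 0 such that 0 < |y + 3| < δ implies |5/y + 5/3| < ε.
|5/y + 5/3| = 5·|-3 − y|/(3·|y|) = 5|y + 3|/(3|y|).
Require δ ≤ 3/2 so that |y| > 3 − 3/2 = 3/2, hence 3|y| > 9/2.
Then |5/y + 5/3| < 5|y + 3|/(9/2), which is < ε when |y + 3| < (9/10)ε.
Take δ = min(3/2, (9/10)ε). Then 0 < |y + 3| < δ gives both |y + 3| < 3/2 and |y + 3| < (9/10)ε, so |5/y + 5/3| < ε.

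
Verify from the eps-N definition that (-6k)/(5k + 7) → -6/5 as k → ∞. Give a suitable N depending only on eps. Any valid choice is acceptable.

Fix eps > 0. For k ≥ 1, |(-6k)/(5k + 7) + 6/5| = |42|/(5(5k + 7)) = 42/(5(5k + 7)).
Since 5k + 7 ≥ 5k for k ≥ 1, this is ≤ 42/(5·5k) = (42/25)/k.
So |(-6k)/(5k + 7) + 6/5| < eps whenever k > (42/25)/eps.
Take N = (42/25)/eps. If k > N then |(-6k)/(5k + 7) + 6/5| ≤ (42/25)/k < eps.

N = (42/25)/eps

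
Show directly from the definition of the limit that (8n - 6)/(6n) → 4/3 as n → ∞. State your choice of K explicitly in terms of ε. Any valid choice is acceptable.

K = 1/ε

Fix ε > 0. For n ≥ 1, |(8n - 6)/(6n) − (4/3)| = |-36|/(6(6n)) = 36/(6(6n)).
Since 6n ≥ 6n for n ≥ 1, this is ≤ 36/(6·6n) = 1/n.
So |(8n - 6)/(6n) − (4/3)| < ε whenever n > 1/ε.
Take K = 1/ε. If n > K then |(8n - 6)/(6n) − (4/3)| ≤ 1/n < ε.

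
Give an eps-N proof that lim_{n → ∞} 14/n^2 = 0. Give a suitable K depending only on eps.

Suppose eps > 0. For n ≥ 1, |14/n^2 − 0| = 14/n^2.
14/n^2 < eps ⇔ n^2 > 14/eps ⇔ n > (14/eps)^{1/2}.
Take K = (14/eps)^{1/2}. Then n > K implies 14/n^2 < eps.

K = (14/eps)^{1/2}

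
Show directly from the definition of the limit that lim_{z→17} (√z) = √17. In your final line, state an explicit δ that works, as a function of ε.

δ = min(17, √17·ε)

Let ε > 0. We want δ > 0 such that 0 < |z − 17| < δ implies |√z − √17| < ε.
Rationalise: √z − √17 = (z − 17)/(√z + √17), so |√z − √17| = |z − 17|/(√z + √17).
Restrict δ ≤ 17 so that |z − 17| < 17 forces z > 0, and then √z + √17 > √17.
Hence |√z − √17| < |z − 17|/√17, which is < ε once |z − 17| < √17·ε.
Take δ = min(17, √17·ε). If 0 < |z − 17| < δ then z > 0 and |√z − √17| < |z − 17|/√17 < ε.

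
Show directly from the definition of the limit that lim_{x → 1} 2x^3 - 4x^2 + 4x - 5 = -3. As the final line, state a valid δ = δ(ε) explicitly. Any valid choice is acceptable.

Let ε > 0 be given. We want δ > 0 such that 0 < |x − 1| < δ implies |(2x^3 - 4x^2 + 4x - 5) + 3| < ε.
(2x^3 - 4x^2 + 4x - 5) + 3 = 2x^3 - 4x^2 + 4x - 2 = (x − 1)(2x^2 - 2x + 2).
So |(2x^3 - 4x^2 + 4x - 5) + 3| = |x − 1|·|2x^2 - 2x + 2|.
Assume first that |x − 1| < 1, so |x| < 2. Then |2x^2 - 2x + 2| ≤ 2·2^2 + 2·2 + 2 = 14.
Hence |(2x^3 - 4x^2 + 4x - 5) + 3| ≤ 14|x − 1| < ε provided |x − 1| < ε/14.
Take δ = min(1, ε/14). Then 0 < |x − 1| < δ gives both |x − 1| < 1 and |x − 1| < ε/14, so |(2x^3 - 4x^2 + 4x - 5) + 3| < ε.

δ = min(1, ε/14)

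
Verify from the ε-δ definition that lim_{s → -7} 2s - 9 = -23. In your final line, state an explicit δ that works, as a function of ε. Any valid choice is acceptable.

δ = ε/2

Let ε > 0. We need δ > 0 so that 0 < |s + 7| < δ implies |(2s - 9) + 23| < ε.
|(2s - 9) + 23| = |2s + 14| = 2|s + 7|.
So 2|s + 7| < ε exactly when |s + 7| < ε/2.
Take δ = ε/2. If 0 < |s + 7| < δ then |(2s - 9) + 23| = 2|s + 7| < 2·(ε/2) = ε.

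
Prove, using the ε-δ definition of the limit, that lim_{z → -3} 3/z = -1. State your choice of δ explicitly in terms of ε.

Let ε > 0. We seek δ > 0 such that 0 < |z + 3| < δ implies |3/z + 1| < ε.
|3/z + 1| = 3·|-3 − z|/(3·|z|) = 3|z + 3|/(3|z|).
Restrict δ ≤ 3/2. Then |z + 3| < 3/2 gives |z| > 3/2, so 3|z| > 9/2.
Then |3/z + 1| < 3|z + 3|/(9/2), which is < ε when |z + 3| < (3/2)ε.
Take δ = min(3/2, (3/2)ε). Then 0 < |z + 3| < δ gives both |z + 3| < 3/2 and |z + 3| < (3/2)ε, so |3/z + 1| < ε.

δ = min(3/2, (3/2)ε)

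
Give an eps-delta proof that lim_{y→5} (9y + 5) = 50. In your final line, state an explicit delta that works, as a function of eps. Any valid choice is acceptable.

Let eps > 0. We need delta > 0 so that 0 < |y − 5| < delta implies |(9y + 5) − 50| < eps.
|(9y + 5) − 50| = |9y - 45| = 9|y − 5|.
So 9|y − 5| < eps exactly when |y − 5| < eps/9.
Take delta = eps/9. If 0 < |y − 5| < delta then |(9y + 5) − 50| = 9|y − 5| < 9·(eps/9) = eps.

delta = eps/9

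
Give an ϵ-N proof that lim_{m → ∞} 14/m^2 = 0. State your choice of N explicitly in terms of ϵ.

N = (14/ϵ)^{1/2}

Let ϵ > 0 be given. For m ≥ 1, |14/m^2 − 0| = 14/m^2.
14/m^2 < ϵ ⇔ m^2 > 14/ϵ ⇔ m > (14/ϵ)^{1/2}.
Take N = (14/ϵ)^{1/2}. Then m > N implies 14/m^2 < ϵ.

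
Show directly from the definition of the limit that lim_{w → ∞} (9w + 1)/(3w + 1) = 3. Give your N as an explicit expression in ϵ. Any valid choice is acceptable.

Fix ϵ > 0. We seek N > 0 such that w > N implies |(9w + 1)/(3w + 1) − 3| < ϵ.
(9w + 1)/(3w + 1) − 3 = (3(9w + 1) − 9(3w + 1)) / (3(3w + 1)) = -6/(3(3w + 1)).
For w > 0 we have 3w + 1 > 3w, so |(9w + 1)/(3w + 1) − 3| = 6/(3(3w + 1)) < 6/(3·3w) = (2/3)/w.
Thus |(9w + 1)/(3w + 1) − 3| < ϵ whenever w > (2/3)/ϵ.
Take N = (2/3)/ϵ. If w > N then |(9w + 1)/(3w + 1) − 3| < (2/3)/w < ϵ.

N = (2/3)/ϵ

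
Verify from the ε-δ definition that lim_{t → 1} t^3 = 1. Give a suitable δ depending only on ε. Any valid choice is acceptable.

Suppose ε > 0. We seek δ > 0 with 0 < |t − 1| < δ ⇒ |t^3 − 1| < ε.
Factor: t^3 − 1 = (t − 1)(t^2 + t + 1), so |t^3 − 1| = |t − 1|·|t^2 + t + 1|.
Impose δ ≤ 1 so that |t| < 2; then |t^2 + t + 1| ≤ 7.
Hence |t^3 − 1| ≤ 7|t − 1|, which is < ε once |t − 1| < ε/7.
Take δ = min(1, ε/7). If 0 < |t − 1| < δ then both bounds hold and |t^3 − 1| ≤ 7|t − 1| < 7·(ε/7) = ε.

δ = min(1, ε/7)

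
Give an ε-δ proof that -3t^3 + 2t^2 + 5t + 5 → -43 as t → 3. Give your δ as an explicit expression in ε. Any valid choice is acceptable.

Let ε > 0. We want δ > 0 such that 0 < |t − 3| < δ implies |(-3t^3 + 2t^2 + 5t + 5) + 43| < ε.
(-3t^3 + 2t^2 + 5t + 5) + 43 = -3t^3 + 2t^2 + 5t + 48 = (t − 3)(-3t^2 - 7t - 16).
So |(-3t^3 + 2t^2 + 5t + 5) + 43| = |t − 3|·|-3t^2 - 7t - 16|.
Assume first that |t − 3| < 1, so |t| < 4. Then |-3t^2 - 7t - 16| ≤ 3·4^2 + 7·4 + 16 = 92.
Hence |(-3t^3 + 2t^2 + 5t + 5) + 43| ≤ 92|t − 3| < ε provided |t − 3| < ε/92.
Choosing δ = min(1, ε/92) ensures both conditions, hence |(-3t^3 + 2t^2 + 5t + 5) + 43| < ε.

δ = min(1, ε/92)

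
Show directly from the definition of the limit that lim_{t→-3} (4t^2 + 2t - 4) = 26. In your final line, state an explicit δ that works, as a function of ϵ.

Fix ϵ > 0. We want δ > 0 such that 0 < |t + 3| < δ implies |(4t^2 + 2t - 4) − 26| < ϵ.
(4t^2 + 2t - 4) − 26 = 4t^2 + 2t - 30 = (t + 3)(4t - 10).
So |(4t^2 + 2t - 4) − 26| = |t + 3|·|4t - 10|.
Assume first that |t + 3| < 2, so |t| < 5. Then |4t - 10| ≤ 4·5 + 10 = 30.
Hence |(4t^2 + 2t - 4) − 26| ≤ 30|t + 3| < ϵ provided |t + 3| < ϵ/30.
Take δ = min(2, ϵ/30). Then 0 < |t + 3| < δ gives both |t + 3| < 2 and |t + 3| < ϵ/30, so |(4t^2 + 2t - 4) − 26| < ϵ.

δ = min(2, ϵ/30)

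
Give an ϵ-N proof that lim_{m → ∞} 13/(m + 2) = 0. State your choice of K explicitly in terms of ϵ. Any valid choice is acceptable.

Let ϵ > 0. For m ≥ 1, |13/(m + 2) − 0| = 13/(m + 2) ≤ 13/m.
We need 13/m < ϵ, i.e. m > 13/ϵ.
Take K = 13/ϵ. If m > K then |13/(m + 2)| ≤ 13/m < ϵ.

K = 13/ϵ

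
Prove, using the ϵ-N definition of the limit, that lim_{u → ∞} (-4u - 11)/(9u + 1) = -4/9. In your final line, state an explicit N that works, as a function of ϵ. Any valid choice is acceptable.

N = (95/81)/ϵ

Let ϵ > 0 be given. We seek N > 0 such that u > N implies |(-4u - 11)/(9u + 1) + 4/9| < ϵ.
(-4u - 11)/(9u + 1) + 4/9 = (9(-4u - 11) − (-4)(9u + 1)) / (9(9u + 1)) = -95/(9(9u + 1)).
For u > 0 we have 9u + 1 > 9u, so |(-4u - 11)/(9u + 1) + 4/9| = 95/(9(9u + 1)) < 95/(9·9u) = (95/81)/u.
Thus |(-4u - 11)/(9u + 1) + 4/9| < ϵ whenever u > (95/81)/ϵ.
Take N = (95/81)/ϵ. If u > N then |(-4u - 11)/(9u + 1) + 4/9| < (95/81)/u < ϵ.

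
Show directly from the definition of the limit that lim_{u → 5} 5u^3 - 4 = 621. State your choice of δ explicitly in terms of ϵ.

δ = min(1, ϵ/455)

Fix ϵ > 0. We want δ > 0 such that 0 < |u − 5| < δ implies |(5u^3 - 4) − 621| < ϵ.
(5u^3 - 4) − 621 = 5u^3 - 625 = (u − 5)(5u^2 + 25u + 125).
So |(5u^3 - 4) − 621| = |u − 5|·|5u^2 + 25u + 125|.
Assume first that |u − 5| < 1, so |u| < 6. Then |5u^2 + 25u + 125| ≤ 5·6^2 + 25·6 + 125 = 455.
Hence |(5u^3 - 4) − 621| ≤ 455|u − 5| < ϵ provided |u − 5| < ϵ/455.
Choosing δ = min(1, ϵ/455) ensures both conditions, hence |(5u^3 - 4) − 621| < ϵ.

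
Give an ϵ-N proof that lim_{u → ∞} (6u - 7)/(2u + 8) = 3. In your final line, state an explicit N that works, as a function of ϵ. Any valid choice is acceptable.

Suppose ϵ > 0. We seek N > 0 such that u > N implies |(6u - 7)/(2u + 8) − 3| < ϵ.
(6u - 7)/(2u + 8) − 3 = (2(6u - 7) − 6(2u + 8)) / (2(2u + 8)) = -62/(2(2u + 8)).
For u > 0 we have 2u + 8 > 2u, so |(6u - 7)/(2u + 8) − 3| = 62/(2(2u + 8)) < 62/(2·2u) = (31/2)/u.
Thus |(6u - 7)/(2u + 8) − 3| < ϵ whenever u > (31/2)/ϵ.
Take N = (31/2)/ϵ. If u > N then |(6u - 7)/(2u + 8) − 3| < (31/2)/u < ϵ.

N = (31/2)/ϵ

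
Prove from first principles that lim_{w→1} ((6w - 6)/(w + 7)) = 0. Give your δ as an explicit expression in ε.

Suppose ε > 0. We want δ > 0 with 0 < |w − 1| < δ ⇒ |(6w - 6)/(w + 7) − 0| < ε.
Combining over a common denominator, (6w - 6)/(w + 7) − 0 = [(6w - 6)·8 − 0·(w + 7)] / [8·(w + 7)] = 48(w − 1) / (8(w + 7)).
So |(6w - 6)/(w + 7) − 0| = 48|w − 1| / (8·|w + 7|).
Restrict δ ≤ 4. Then |w − 1| < 4 gives |w + 7| = |(w − 1) + 8| ≥ 8 − 4 = 4.
Hence |(6w - 6)/(w + 7) − 0| < 48|w − 1|/(8·4) = (3/2)|w − 1|, which is < ε once |w − 1| < (2/3)ε.
Take δ = min(4, (2/3)ε). Then 0 < |w − 1| < δ forces both bounds, so |(6w - 6)/(w + 7) − 0| < ε.

δ = min(4, (2/3)ε)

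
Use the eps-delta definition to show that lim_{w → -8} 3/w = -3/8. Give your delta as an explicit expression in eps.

Let eps > 0. We seek delta > 0 such that 0 < |w + 8| < delta implies |3/w + 3/8| < eps.
|3/w + 3/8| = 3·|-8 − w|/(8·|w|) = 3|w + 8|/(8|w|).
Restrict delta ≤ 4. Then |w + 8| < 4 gives |w| > 4, so 8|w| > 32.
Then |3/w + 3/8| < 3|w + 8|/32, which is < eps when |w + 8| < (32/3)eps.
Take delta = min(4, (32/3)eps). Then 0 < |w + 8| < delta gives both |w + 8| < 4 and |w + 8| < (32/3)eps, so |3/w + 3/8| < eps.

delta = min(4, (32/3)eps)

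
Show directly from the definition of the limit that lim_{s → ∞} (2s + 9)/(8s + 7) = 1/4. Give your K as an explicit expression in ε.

K = (29/32)/ε

Fix ε > 0. We seek K > 0 such that s > K implies |(2s + 9)/(8s + 7) − (1/4)| < ε.
(2s + 9)/(8s + 7) − (1/4) = (8(2s + 9) − 2(8s + 7)) / (8(8s + 7)) = 58/(8(8s + 7)).
For s > 0 we have 8s + 7 > 8s, so |(2s + 9)/(8s + 7) − (1/4)| = 58/(8(8s + 7)) < 58/(8·8s) = (29/32)/s.
Thus |(2s + 9)/(8s + 7) − (1/4)| < ε whenever s > (29/32)/ε.
Take K = (29/32)/ε. If s > K then |(2s + 9)/(8s + 7) − (1/4)| < (29/32)/s < ε.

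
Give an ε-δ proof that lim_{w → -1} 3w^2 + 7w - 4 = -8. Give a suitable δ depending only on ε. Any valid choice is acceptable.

Let ε > 0. We want δ > 0 such that 0 < |w + 1| < δ implies |(3w^2 + 7w - 4) + 8| < ε.
(3w^2 + 7w - 4) + 8 = 3w^2 + 7w + 4 = (w + 1)(3w + 4).
So |(3w^2 + 7w - 4) + 8| = |w + 1|·|3w + 4|.
Assume first that |w + 1| < 1, so |w| < 2. Then |3w + 4| ≤ 3·2 + 4 = 10.
Hence |(3w^2 + 7w - 4) + 8| ≤ 10|w + 1| < ε provided |w + 1| < ε/10.
Take δ = min(1, ε/10). Then 0 < |w + 1| < δ gives both |w + 1| < 1 and |w + 1| < ε/10, so |(3w^2 + 7w - 4) + 8| < ε.

δ = min(1, ε/10)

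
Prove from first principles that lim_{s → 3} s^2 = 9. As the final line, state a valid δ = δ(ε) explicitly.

Let ε > 0 be given. We seek δ > 0 with 0 < |s − 3| < δ ⇒ |s^2 − 9| < ε.
Factor: s^2 − 9 = (s − 3)(s + 3), so |s^2 − 9| = |s − 3|·|s + 3|.
Impose δ ≤ 1 so that |s| < 4; then |s + 3| ≤ 7.
Hence |s^2 − 9| ≤ 7|s − 3|, which is < ε once |s − 3| < ε/7.
Take δ = min(1, ε/7). If 0 < |s − 3| < δ then both bounds hold and |s^2 − 9| ≤ 7|s − 3| < 7·(ε/7) = ε.

δ = min(1, ε/7)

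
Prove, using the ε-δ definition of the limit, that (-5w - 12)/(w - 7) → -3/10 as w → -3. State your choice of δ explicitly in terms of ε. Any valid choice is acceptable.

δ = min(5, (50/47)ε)

Let ε > 0 be given. We want δ > 0 with 0 < |w + 3| < δ ⇒ |(-5w - 12)/(w - 7) + 3/10| < ε.
Combining over a common denominator, (-5w - 12)/(w - 7) + 3/10 = [(-5w - 12)·(-10) − 3·(w - 7)] / [(-10)·(w - 7)] = 47(w + 3) / ((-10)(w - 7)).
So |(-5w - 12)/(w - 7) + 3/10| = 47|w + 3| / (10·|w − 7|).
Restrict δ ≤ 5. Then |w + 3| < 5 gives |w − 7| = |(w + 3) + (-10)| ≥ 10 − 5 = 5.
Hence |(-5w - 12)/(w - 7) + 3/10| < 47|w + 3|/(10·5) = (47/50)|w + 3|, which is < ε once |w + 3| < (50/47)ε.
Take δ = min(5, (50/47)ε). Then 0 < |w + 3| < δ forces both bounds, so |(-5w - 12)/(w - 7) + 3/10| < ε.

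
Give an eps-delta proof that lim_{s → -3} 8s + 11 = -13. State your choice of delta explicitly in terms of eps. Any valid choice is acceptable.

Let eps > 0 be given. We need delta > 0 so that 0 < |s + 3| < delta implies |(8s + 11) + 13| < eps.
|(8s + 11) + 13| = |8s + 24| = 8|s + 3|.
Thus it suffices that |s + 3| < eps/8.
Take delta = eps/8. If 0 < |s + 3| < delta then |(8s + 11) + 13| = 8|s + 3| < 8·(eps/8) = eps.

delta = eps/8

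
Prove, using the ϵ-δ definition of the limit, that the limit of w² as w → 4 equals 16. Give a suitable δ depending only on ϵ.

δ = min(1, ϵ/9)

Let ϵ > 0. We seek δ > 0 with 0 < |w − 4| < δ ⇒ |w² − 16| < ϵ.
Factor: w² − 16 = (w − 4)(w + 4), so |w² − 16| = |w − 4|·|w + 4|.
Restrict δ ≤ 1. Then |w − 4| < 1 gives |w| < 5, so by the triangle inequality |w + 4| ≤ 5 + 4 = 9.
Hence |w² − 16| ≤ 9|w − 4|, which is < ϵ once |w − 4| < ϵ/9.
Take δ = min(1, ϵ/9). If 0 < |w − 4| < δ then both bounds hold and |w² − 16| ≤ 9|w − 4| < 9·(ϵ/9) = ϵ.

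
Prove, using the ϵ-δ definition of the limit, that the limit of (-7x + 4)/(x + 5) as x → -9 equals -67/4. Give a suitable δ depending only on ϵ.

δ = min(2, (8/39)ϵ)

Fix ϵ > 0. We want δ > 0 with 0 < |x + 9| < δ ⇒ |(-7x + 4)/(x + 5) + 67/4| < ϵ.
Combining over a common denominator, (-7x + 4)/(x + 5) + 67/4 = [(-7x + 4)·(-4) − 67·(x + 5)] / [(-4)·(x + 5)] = -39(x + 9) / ((-4)(x + 5)).
So |(-7x + 4)/(x + 5) + 67/4| = 39|x + 9| / (4·|x + 5|).
Restrict δ ≤ 2. Then |x + 9| < 2 gives |x + 5| = |(x + 9) + (-4)| ≥ 4 − 2 = 2.
Hence |(-7x + 4)/(x + 5) + 67/4| < 39|x + 9|/(4·2) = (39/8)|x + 9|, which is < ϵ once |x + 9| < (8/39)ϵ.
Take δ = min(2, (8/39)ϵ). Then 0 < |x + 9| < δ forces both bounds, so |(-7x + 4)/(x + 5) + 67/4| < ϵ.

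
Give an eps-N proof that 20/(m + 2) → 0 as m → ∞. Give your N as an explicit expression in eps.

N = 20/eps

Let eps > 0. For m ≥ 1, |20/(m + 2) − 0| = 20/(m + 2) ≤ 20/m.
We need 20/m < eps, i.e. m > 20/eps.
Take N = 20/eps. If m > N then |20/(m + 2)| ≤ 20/m < eps.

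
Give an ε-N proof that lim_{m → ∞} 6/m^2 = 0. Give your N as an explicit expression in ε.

Suppose ε > 0. For m ≥ 1, |6/m^2 − 0| = 6/m^2.
6/m^2 < ε ⇔ m^2 > 6/ε ⇔ m > (6/ε)^{1/2}.
Take N = (6/ε)^{1/2}. Then m > N implies 6/m^2 < ε.

N = (6/ε)^{1/2}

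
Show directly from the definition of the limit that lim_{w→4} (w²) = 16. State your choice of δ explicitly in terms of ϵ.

δ = min(2, ϵ/10)

Let ϵ > 0. We seek δ > 0 with 0 < |w − 4| < δ ⇒ |w² − 16| < ϵ.
Factor: w² − 16 = (w − 4)(w + 4), so |w² − 16| = |w − 4|·|w + 4|.
Impose δ ≤ 2 so that |w| < 6; then |w + 4| ≤ 10.
Hence |w² − 16| ≤ 10|w − 4|, which is < ϵ once |w − 4| < ϵ/10.
Take δ = min(2, ϵ/10). If 0 < |w − 4| < δ then both bounds hold and |w² − 16| ≤ 10|w − 4| < 10·(ϵ/10) = ϵ.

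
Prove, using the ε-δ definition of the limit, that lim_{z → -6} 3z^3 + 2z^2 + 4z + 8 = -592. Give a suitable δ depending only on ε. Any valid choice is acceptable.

Fix ε > 0. We want δ > 0 such that 0 < |z + 6| < δ implies |(3z^3 + 2z^2 + 4z + 8) + 592| < ε.
(3z^3 + 2z^2 + 4z + 8) + 592 = 3z^3 + 2z^2 + 4z + 600 = (z + 6)(3z^2 - 16z + 100).
So |(3z^3 + 2z^2 + 4z + 8) + 592| = |z + 6|·|3z^2 - 16z + 100|.
Require δ ≤ 1. Then |z + 6| < 1 gives |z| < 7, and by the triangle inequality |3z^2 - 16z + 100| ≤ 3·7^2 + 16·7 + 100 = 359.
Hence |(3z^3 + 2z^2 + 4z + 8) + 592| ≤ 359|z + 6| < ε provided |z + 6| < ε/359.
Choosing δ = min(1, ε/359) ensures both conditions, hence |(3z^3 + 2z^2 + 4z + 8) + 592| < ε.

δ = min(1, ε/359)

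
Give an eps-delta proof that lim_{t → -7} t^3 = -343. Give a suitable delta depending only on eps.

delta = min(2, eps/193)

Suppose eps > 0. We seek delta > 0 with 0 < |t + 7| < delta ⇒ |t^3 + 343| < eps.
Factor: t^3 + 343 = (t + 7)(t^2 - 7t + 49), so |t^3 + 343| = |t + 7|·|t^2 - 7t + 49|.
Impose delta ≤ 2 so that |t| < 9; then |t^2 - 7t + 49| ≤ 193.
Hence |t^3 + 343| ≤ 193|t + 7|, which is < eps once |t + 7| < eps/193.
Take delta = min(2, eps/193). If 0 < |t + 7| < delta then both bounds hold and |t^3 + 343| ≤ 193|t + 7| < 193·(eps/193) = eps.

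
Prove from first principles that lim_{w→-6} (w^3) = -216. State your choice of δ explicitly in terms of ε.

Fix ε > 0. We seek δ > 0 with 0 < |w + 6| < δ ⇒ |w^3 + 216| < ε.
Factor: w^3 + 216 = (w + 6)(w^2 - 6w + 36), so |w^3 + 216| = |w + 6|·|w^2 - 6w + 36|.
Impose δ ≤ 1 so that |w| < 7; then |w^2 - 6w + 36| ≤ 127.
Hence |w^3 + 216| ≤ 127|w + 6|, which is < ε once |w + 6| < ε/127.
Take δ = min(1, ε/127). If 0 < |w + 6| < δ then both bounds hold and |w^3 + 216| ≤ 127|w + 6| < 127·(ε/127) = ε.

δ = min(1, ε/127)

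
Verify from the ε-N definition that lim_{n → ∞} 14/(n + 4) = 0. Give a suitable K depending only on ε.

K = 14/ε

Suppose ε > 0. For n ≥ 1, |14/(n + 4) − 0| = 14/(n + 4) ≤ 14/n.
We need 14/n < ε, i.e. n > 14/ε.
Take K = 14/ε. If n > K then |14/(n + 4)| ≤ 14/n < ε.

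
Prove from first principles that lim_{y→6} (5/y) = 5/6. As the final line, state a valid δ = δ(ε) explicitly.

δ = min(3, (18/5)ε)

Fix ε > 0. We seek δ > 0 such that 0 < |y − 6| < δ implies |5/y − (5/6)| < ε.
|5/y − (5/6)| = 5·|6 − y|/(6·|y|) = 5|y − 6|/(6|y|).
Restrict δ ≤ 3. Then |y − 6| < 3 gives |y| > 3, so 6|y| > 18.
Then |5/y − (5/6)| < 5|y − 6|/18, which is < ε when |y − 6| < (18/5)ε.
Take δ = min(3, (18/5)ε). Then 0 < |y − 6| < δ gives both |y − 6| < 3 and |y − 6| < (18/5)ε, so |5/y − (5/6)| < ε.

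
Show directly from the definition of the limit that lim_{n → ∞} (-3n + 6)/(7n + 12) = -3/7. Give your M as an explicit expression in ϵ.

M = (78/49)/ϵ

Let ϵ > 0. For n ≥ 1, |(-3n + 6)/(7n + 12) + 3/7| = |78|/(7(7n + 12)) = 78/(7(7n + 12)).
Since 7n + 12 ≥ 7n for n ≥ 1, this is ≤ 78/(7·7n) = (78/49)/n.
So |(-3n + 6)/(7n + 12) + 3/7| < ϵ whenever n > (78/49)/ϵ.
Take M = (78/49)/ϵ. If n > M then |(-3n + 6)/(7n + 12) + 3/7| ≤ (78/49)/n < ϵ.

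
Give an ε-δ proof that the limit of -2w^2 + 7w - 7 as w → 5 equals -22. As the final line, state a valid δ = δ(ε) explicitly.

δ = min(2, ε/17)

Fix ε > 0. We want δ > 0 such that 0 < |w − 5| < δ implies |(-2w^2 + 7w - 7) + 22| < ε.
(-2w^2 + 7w - 7) + 22 = -2w^2 + 7w + 15 = (w − 5)(-2w - 3).
So |(-2w^2 + 7w - 7) + 22| = |w − 5|·|-2w - 3|.
Require δ ≤ 2. Then |w − 5| < 2 gives |w| < 7, and by the triangle inequality |-2w - 3| ≤ 2·7 + 3 = 17.
Hence |(-2w^2 + 7w - 7) + 22| ≤ 17|w − 5| < ε provided |w − 5| < ε/17.
Choosing δ = min(2, ε/17) ensures both conditions, hence |(-2w^2 + 7w - 7) + 22| < ε.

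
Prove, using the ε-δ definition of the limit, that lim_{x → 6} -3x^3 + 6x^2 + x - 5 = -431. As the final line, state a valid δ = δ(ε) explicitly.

Suppose ε > 0. We want δ > 0 such that 0 < |x − 6| < δ implies |(-3x^3 + 6x^2 + x - 5) + 431| < ε.
(-3x^3 + 6x^2 + x - 5) + 431 = -3x^3 + 6x^2 + x + 426 = (x − 6)(-3x^2 - 12x - 71).
So |(-3x^3 + 6x^2 + x - 5) + 431| = |x − 6|·|-3x^2 - 12x - 71|.
Assume first that |x − 6| < 1, so |x| < 7. Then |-3x^2 - 12x - 71| ≤ 3·7^2 + 12·7 + 71 = 302.
Hence |(-3x^3 + 6x^2 + x - 5) + 431| ≤ 302|x − 6| < ε provided |x − 6| < ε/302.
Choosing δ = min(1, ε/302) ensures both conditions, hence |(-3x^3 + 6x^2 + x - 5) + 431| < ε.

δ = min(1, ε/302)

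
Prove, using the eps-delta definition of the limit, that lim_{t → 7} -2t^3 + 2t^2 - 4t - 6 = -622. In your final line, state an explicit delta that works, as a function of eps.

delta = min(2, eps/358)

Suppose eps > 0. We want delta > 0 such that 0 < |t − 7| < delta implies |(-2t^3 + 2t^2 - 4t - 6) + 622| < eps.
(-2t^3 + 2t^2 - 4t - 6) + 622 = -2t^3 + 2t^2 - 4t + 616 = (t − 7)(-2t^2 - 12t - 88).
So |(-2t^3 + 2t^2 - 4t - 6) + 622| = |t − 7|·|-2t^2 - 12t - 88|.
Require delta ≤ 2. Then |t − 7| < 2 gives |t| < 9, and by the triangle inequality |-2t^2 - 12t - 88| ≤ 2·9^2 + 12·9 + 88 = 358.
Hence |(-2t^3 + 2t^2 - 4t - 6) + 622| ≤ 358|t − 7| < eps provided |t − 7| < eps/358.
Take delta = min(2, eps/358). Then 0 < |t − 7| < delta gives both |t − 7| < 2 and |t − 7| < eps/358, so |(-2t^3 + 2t^2 - 4t - 6) + 622| < eps.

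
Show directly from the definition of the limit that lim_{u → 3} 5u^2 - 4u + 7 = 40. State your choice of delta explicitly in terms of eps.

delta = min(1, eps/31)

Let eps > 0. We want delta > 0 such that 0 < |u − 3| < delta implies |(5u^2 - 4u + 7) − 40| < eps.
(5u^2 - 4u + 7) − 40 = 5u^2 - 4u - 33 = (u − 3)(5u + 11).
So |(5u^2 - 4u + 7) − 40| = |u − 3|·|5u + 11|.
Require delta ≤ 1. Then |u − 3| < 1 gives |u| < 4, and by the triangle inequality |5u + 11| ≤ 5·4 + 11 = 31.
Hence |(5u^2 - 4u + 7) − 40| ≤ 31|u − 3| < eps provided |u − 3| < eps/31.
Choosing delta = min(1, eps/31) ensures both conditions, hence |(5u^2 - 4u + 7) − 40| < eps.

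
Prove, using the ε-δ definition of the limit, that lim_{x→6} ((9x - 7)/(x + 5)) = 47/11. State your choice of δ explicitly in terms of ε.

Suppose ε > 0. We want δ > 0 with 0 < |x − 6| < δ ⇒ |(9x - 7)/(x + 5) − (47/11)| < ε.
Combining over a common denominator, (9x - 7)/(x + 5) − (47/11) = [(9x - 7)·11 − 47·(x + 5)] / [11·(x + 5)] = 52(x − 6) / (11(x + 5)).
So |(9x - 7)/(x + 5) − (47/11)| = 52|x − 6| / (11·|x + 5|).
Require δ ≤ 11/2, so |x + 5| ≥ |11| − |x − 6| > 11 − 11/2 = 11/2.
Hence |(9x - 7)/(x + 5) − (47/11)| < 52|x − 6|/(11·(11/2)) = (104/121)|x − 6|, which is < ε once |x − 6| < (121/104)ε.
Take δ = min(11/2, (121/104)ε). Then 0 < |x − 6| < δ forces both bounds, so |(9x - 7)/(x + 5) − (47/11)| < ε.

δ = min(11/2, (121/104)ε)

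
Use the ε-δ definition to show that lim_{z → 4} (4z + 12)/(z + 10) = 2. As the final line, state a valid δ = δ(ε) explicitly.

Fix ε > 0. We want δ > 0 with 0 < |z − 4| < δ ⇒ |(4z + 12)/(z + 10) − 2| < ε.
Combining over a common denominator, (4z + 12)/(z + 10) − 2 = [(4z + 12)·14 − 28·(z + 10)] / [14·(z + 10)] = 28(z − 4) / (14(z + 10)).
So |(4z + 12)/(z + 10) − 2| = 28|z − 4| / (14·|z + 10|).
Require δ ≤ 7, so |z + 10| ≥ |14| − |z − 4| > 14 − 7 = 7.
Hence |(4z + 12)/(z + 10) − 2| < 28|z − 4|/(14·7) = (2/7)|z − 4|, which is < ε once |z − 4| < (7/2)ε.
Take δ = min(7, (7/2)ε). Then 0 < |z − 4| < δ forces both bounds, so |(4z + 12)/(z + 10) − 2| < ε.

δ = min(7, (7/2)ε)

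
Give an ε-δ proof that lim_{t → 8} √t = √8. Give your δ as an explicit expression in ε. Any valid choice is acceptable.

δ = min(8, √8·ε)

Let ε > 0. We want δ > 0 such that 0 < |t − 8| < δ implies |√t − √8| < ε.
Rationalise: √t − √8 = (t − 8)/(√t + √8), so |√t − √8| = |t − 8|/(√t + √8).
Restrict δ ≤ 8 so that |t − 8| < 8 forces t > 0, and then √t + √8 > √8.
Hence |√t − √8| < |t − 8|/√8, which is < ε once |t − 8| < √8·ε.
Take δ = min(8, √8·ε). If 0 < |t − 8| < δ then t > 0 and |√t − √8| < |t − 8|/√8 < ε.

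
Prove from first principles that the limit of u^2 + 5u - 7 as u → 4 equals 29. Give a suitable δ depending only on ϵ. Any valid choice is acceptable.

δ = min(1, ϵ/14)

Let ϵ > 0. We want δ > 0 such that 0 < |u − 4| < δ implies |(u^2 + 5u - 7) − 29| < ϵ.
(u^2 + 5u - 7) − 29 = u^2 + 5u - 36 = (u − 4)(u + 9).
So |(u^2 + 5u - 7) − 29| = |u − 4|·|u + 9|.
Assume first that |u − 4| < 1, so |u| < 5. Then |u + 9| ≤ 5 + 9 = 14.
Hence |(u^2 + 5u - 7) − 29| ≤ 14|u − 4| < ϵ provided |u − 4| < ϵ/14.
Choosing δ = min(1, ϵ/14) ensures both conditions, hence |(u^2 + 5u - 7) − 29| < ϵ.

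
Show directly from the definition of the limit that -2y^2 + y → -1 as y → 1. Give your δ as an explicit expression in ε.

Suppose ε > 0. We want δ > 0 such that 0 < |y − 1| < δ implies |(-2y^2 + y) + 1| < ε.
(-2y^2 + y) + 1 = -2y^2 + y + 1 = (y − 1)(-2y - 1).
So |(-2y^2 + y) + 1| = |y − 1|·|-2y - 1|.
Assume first that |y − 1| < 1, so |y| < 2. Then |-2y - 1| ≤ 2·2 + 1 = 5.
Hence |(-2y^2 + y) + 1| ≤ 5|y − 1| < ε provided |y − 1| < ε/5.
Take δ = min(1, ε/5). Then 0 < |y − 1| < δ gives both |y − 1| < 1 and |y − 1| < ε/5, so |(-2y^2 + y) + 1| < ε.

δ = min(1, ε/5)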